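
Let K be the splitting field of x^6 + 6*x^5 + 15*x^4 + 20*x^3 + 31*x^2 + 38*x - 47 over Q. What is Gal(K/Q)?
S_4

The polynomial f is an irreducible sextic over Q, so G = Gal(f/Q) is one of the 16 transitive subgroups 6T1, ..., 6T16 of S_6. The discriminant of f is 66039417143296 = 8126464^2, a perfect square, so G is contained in A_6. The transitive groups of degree 6 contained in A_6 are: A_4 (6T4, order 12), S_4 (6T7, order 24), (C_3 x C_3) : C_4 (6T10, order 36), PSL(2,5) (6T12, order 60), A_6 (6T15, order 360). By Dedekind's theorem, for a prime p not dividing disc(f) the degrees of the irreducible factors of f mod p form the cycle type of an element of G. Factoring f modulo the 79 such primes p <= 419 (skipping 2, 31, which divide the discriminant), each new pattern first appears at: mod 3: f = (x^2 + 2x + 2)(x^4 + x^3 + 2x^2 + 2x + 2), pattern 4+2; mod 5: f = (x^3 + 4x + 2)(x^3 + x^2 + x + 4), pattern 3+3; mod 11: f = (x + 6)(x + 7)(x^2 + 5x + 10)(x^2 + 10x + 4), pattern 2+2+1+1; mod 67: f = (x + 5)(x + 7)(x + 23)(x + 46)(x + 62)(x + 64), pattern 1+1+1+1+1+1. No other pattern occurs in this range, so the set of observed cycle types is {4+2, 3+3, 2+2+1+1, 1+1+1+1+1+1}. The candidates containing elements of all these cycle types are S_4 (6T7) of order 24, (C_3 x C_3) : C_4 (6T10) of order 36, A_6 (6T15) of order 360; the others are excluded. The observed types are precisely the cycle types that occur in S_4 (6T7). Each of the other remaining candidates has further cycle types, and by the Chebotarev density theorem the matching factorization patterns would occur for a proportion of primes equal to their share of the group: (C_3 x C_3) : C_4 (6T10) additionally contains elements of type 3+1+1+1 (4 of its 36 elements, about 11% of primes); A_6 (6T15) additionally contains elements of type 5+1, 3+1+1+1 (184 of its 360 elements, about 51% of primes). None of the 79 primes tested shows any such pattern (for each of these groups the chance of that is below 10^-4), which rules them out. Hence G = S_4 (6T7), of order 24.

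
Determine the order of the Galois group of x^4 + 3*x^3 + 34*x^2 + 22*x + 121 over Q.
The degree of the splitting field over Q equals the order of the Galois group, so first determine the group. The polynomial is an irreducible quartic over Q and its discriminant is 660675125, which is not a perfect square, so the Galois group is not contained in A_4. The resolvent cubic y^3 - 34*y^2 - 418*y + 14883 has exactly one rational root, so the Galois group is C_4 or D_4. The quartic becomes reducible over Q(sqrt(disc)), so the group is C_4. The Galois group C_4 (4T1) has order 4, so the splitting field has degree 4 over Q.

4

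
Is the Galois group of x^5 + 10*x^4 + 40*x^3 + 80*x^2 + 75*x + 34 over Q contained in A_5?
Yes

The polynomial is irreducible of degree 5 over Q. Its discriminant is 64000000 = 8000^2, a perfect square. A Galois group lies in the alternating group exactly when the discriminant is a square in Q, so the Galois group (D_5) is contained in A_5.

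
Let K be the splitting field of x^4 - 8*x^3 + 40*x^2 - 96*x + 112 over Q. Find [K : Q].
The degree of the splitting field over Q equals the order of the Galois group, so first determine the group. The polynomial is an irreducible quartic over Q and its discriminant is 8388608, which is not a perfect square, so the Galois group is not contained in A_4. The resolvent cubic y^3 - 40*y^2 + 320*y + 1536 has exactly one rational root, so the Galois group is C_4 or D_4. The quartic becomes reducible over Q(sqrt(disc)), so the group is C_4. The Galois group C_4 (4T1) has order 4, so the splitting field has degree 4 over Q.

4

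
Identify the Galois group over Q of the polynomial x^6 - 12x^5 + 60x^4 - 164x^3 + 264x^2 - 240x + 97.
D_6

The polynomial f is an irreducible sextic over Q, so G = Gal(f/Q) is one of the 16 transitive subgroups 6T1, ..., 6T16 of S_6. The discriminant of f is 1259712, which is not a perfect square, so G is not contained in A_6. The transitive groups of degree 6 not contained in A_6 are: C_6 (6T1, order 6), S_3 (6T2, order 6), D_6 (6T3, order 12), C_3 x S_3 (6T5, order 18), A_4 x C_2 (6T6, order 24), S_4 (6T8, order 24), S_3 x S_3 (6T9, order 36), S_4 x C_2 (6T11, order 48), (S_3 x S_3) : C_2 (6T13, order 72), PGL(2,5) (6T14, order 120), S_6 (6T16, order 720). By Dedekind's theorem, for a prime p not dividing disc(f) the degrees of the irreducible factors of f mod p form the cycle type of an element of G. Factoring f modulo the 79 such primes p <= 419 (skipping 2, 3, which divide the discriminant), each new pattern first appears at: mod 5: f = (x^6 + 3x^5 + x^3 + 4x^2 + 2), pattern 6; mod 7: f = (x^2 + 4)(x^2 + 4x + 6)(x^2 + 5x + 2), pattern 2+2+2; mod 11: f = (x + 3)(x + 7)(x^2 + 2x + 6)(x^2 + 9x + 4), pattern 2+2+1+1; mod 13: f = (x^3 + 7x^2 + 12x + 7)(x^3 + 7x^2 + 12x + 12), pattern 3+3; mod 97: f = (x)(x + 23)(x + 47)(x + 64)(x + 68)(x + 77), pattern 1+1+1+1+1+1. No other pattern occurs in this range, so the set of observed cycle types is {6, 2+2+2, 2+2+1+1, 3+3, 1+1+1+1+1+1}. The candidates containing elements of all these cycle types are D_6 (6T3) of order 12, A_4 x C_2 (6T6) of order 24, S_3 x S_3 (6T9) of order 36, S_4 x C_2 (6T11) of order 48, (S_3 x S_3) : C_2 (6T13) of order 72, PGL(2,5) (6T14) of order 120, S_6 (6T16) of order 720; the others are excluded. The observed types are precisely the cycle types that occur in D_6 (6T3). Each of the other remaining candidates has further cycle types, and by the Chebotarev density theorem the matching factorization patterns would occur for a proportion of primes equal to their share of the group: A_4 x C_2 (6T6) additionally contains elements of type 2+1+1+1+1 (3 of its 24 elements, about 12% of primes); S_3 x S_3 (6T9) additionally contains elements of type 3+1+1+1 (4 of its 36 elements, about 11% of primes); S_4 x C_2 (6T11) additionally contains elements of type 4+2, 4+1+1, 2+1+1+1+1 (15 of its 48 elements, about 31% of primes); (S_3 x S_3) : C_2 (6T13) additionally contains elements of type 4+2, 3+2+1, 3+1+1+1, 2+1+1+1+1 (40 of its 72 elements, about 56% of primes); PGL(2,5) (6T14) additionally contains elements of type 5+1, 4+1+1 (54 of its 120 elements, about 45% of primes); S_6 (6T16) additionally contains elements of type 5+1, 4+2, 4+1+1, 3+2+1, 3+1+1+1, 2+1+1+1+1 (499 of its 720 elements, about 69% of primes). None of the 79 primes tested shows any such pattern (for each of these groups the chance of that is below 10^-4), which rules them out. Hence G = D_6 (6T3), of order 12.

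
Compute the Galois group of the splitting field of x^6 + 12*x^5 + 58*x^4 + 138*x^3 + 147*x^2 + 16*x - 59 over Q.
S_4

The polynomial f is an irreducible sextic over Q, so G = Gal(f/Q) is one of the 16 transitive subgroups 6T1, ..., 6T16 of S_6. The discriminant of f is 95101504 = 9752^2, a perfect square, so G is contained in A_6. The transitive groups of degree 6 contained in A_6 are: A_4 (6T4, order 12), S_4 (6T7, order 24), (C_3 x C_3) : C_4 (6T10, order 36), PSL(2,5) (6T12, order 60), A_6 (6T15, order 360). By Dedekind's theorem, for a prime p not dividing disc(f) the degrees of the irreducible factors of f mod p form the cycle type of an element of G. Factoring f modulo the 79 such primes p <= 421 (skipping 2, 23, 53, which divide the discriminant), each new pattern first appears at: mod 3: f = (x^3 + x^2 + 2)(x^3 + 2x^2 + 2x + 2), pattern 3+3; mod 5: f = (x^2 + 3)(x^4 + 2x^3 + 2x + 2), pattern 4+2; mod 19: f = (x + 1)(x + 10)(x^2 + 6)(x^2 + x + 12), pattern 2+2+1+1; mod 223: f = (x + 17)(x + 41)(x + 84)(x + 155)(x + 176)(x + 208), pattern 1+1+1+1+1+1. No other pattern occurs in this range, so the set of observed cycle types is {3+3, 4+2, 2+2+1+1, 1+1+1+1+1+1}. The candidates containing elements of all these cycle types are S_4 (6T7) of order 24, (C_3 x C_3) : C_4 (6T10) of order 36, A_6 (6T15) of order 360; the others are excluded. The observed types are precisely the cycle types that occur in S_4 (6T7). Each of the other remaining candidates has further cycle types, and by the Chebotarev density theorem the matching factorization patterns would occur for a proportion of primes equal to their share of the group: (C_3 x C_3) : C_4 (6T10) additionally contains elements of type 3+1+1+1 (4 of its 36 elements, about 11% of primes); A_6 (6T15) additionally contains elements of type 5+1, 3+1+1+1 (184 of its 360 elements, about 51% of primes). None of the 79 primes tested shows any such pattern (for each of these groups the chance of that is below 10^-4), which rules them out. Hence G = S_4 (6T7), of order 24.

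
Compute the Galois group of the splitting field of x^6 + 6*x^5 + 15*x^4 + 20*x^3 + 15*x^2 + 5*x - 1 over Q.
The polynomial f is an irreducible sextic over Q, so G = Gal(f/Q) is one of the 16 transitive subgroups 6T1, ..., 6T16 of S_6. The discriminant of f is 49781, which is not a perfect square, so G is not contained in A_6. The transitive groups of degree 6 not contained in A_6 are: C_6 (6T1, order 6), S_3 (6T2, order 6), D_6 (6T3, order 12), C_3 x S_3 (6T5, order 18), A_4 x C_2 (6T6, order 24), S_4 (6T8, order 24), S_3 x S_3 (6T9, order 36), S_4 x C_2 (6T11, order 48), (S_3 x S_3) : C_2 (6T13, order 72), PGL(2,5) (6T14, order 120), S_6 (6T16, order 720). By Dedekind's theorem, for a prime p not dividing disc(f) the degrees of the irreducible factors of f mod p form the cycle type of an element of G. Factoring f modulo the 4 such primes p <= 7, each new pattern first appears at: mod 2: f = (x^6 + x^4 + x^2 + x + 1), pattern 6; mod 5: f = (x + 3)(x^5 + 3x^4 + x^3 + 2x^2 + 4x + 3), pattern 5+1; mod 7: f = (x^2 + 4x + 5)(x^4 + 2x^3 + 2x^2 + 2x + 4), pattern 4+2. No other pattern occurs in this range, so the set of observed cycle types is {6, 5+1, 4+2}. Among the candidates above, the only group containing elements of all these cycle types is S_6 (6T16); every other candidate lacks at least one of them. Hence G = S_6 (6T16), of order 720.

S_6 (order 720)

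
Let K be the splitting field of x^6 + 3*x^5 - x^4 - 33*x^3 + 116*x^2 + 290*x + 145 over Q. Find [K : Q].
The degree of the splitting field over Q equals the order of the Galois group, so first determine the group. The polynomial f is an irreducible sextic over Q, so G = Gal(f/Q) is one of the 16 transitive subgroups 6T1, ..., 6T16 of S_6. The discriminant of f is 598116723780625 = 24456425^2, a perfect square, so G is contained in A_6. The transitive groups of degree 6 contained in A_6 are: A_4 (6T4, order 12), S_4 (6T7, order 24), (C_3 x C_3) : C_4 (6T10, order 36), PSL(2,5) (6T12, order 60), A_6 (6T15, order 360). By Dedekind's theorem, for a prime p not dividing disc(f) the degrees of the irreducible factors of f mod p form the cycle type of an element of G. Factoring f modulo the 21 such primes p <= 101 (skipping 5, 7, 29, 61, 79, which divide the discriminant), each new pattern first appears at: mod 2: f = (x^2 + x + 1)(x^4 + x + 1), pattern 4+2; mod 11: f = (x^3 + 6x^2 + 8x + 2)(x^3 + 8x^2 + 9x + 1), pattern 3+3; mod 19: f = (x + 13)(x + 15)(x^2 + 2x + 5)(x^2 + 11x + 2), pattern 2+2+1+1; mod 101: f = (x + 24)(x + 72)(x + 96)(x^3 + 13x^2 + 93x + 80), pattern 3+1+1+1. No other pattern occurs in this range, so the set of observed cycle types is {4+2, 3+3, 2+2+1+1, 3+1+1+1}. The candidates containing elements of all these cycle types are (C_3 x C_3) : C_4 (6T10) of order 36, A_6 (6T15) of order 360; the others are excluded. The observed types are precisely the cycle types that occur in (C_3 x C_3) : C_4 (6T10) (apart from the identity). Each of the other remaining candidates has further cycle types, and by the Chebotarev density theorem the matching factorization patterns would occur for a proportion of primes equal to their share of the group: A_6 (6T15) additionally contains elements of type 5+1 (144 of its 360 elements, about 40% of primes). None of the 21 primes tested shows any such pattern (for each of these groups the chance of that is below 10^-4), which rules them out. Hence G = (C_3 x C_3) : C_4 (6T10), of order 36. The Galois group (C_3 x C_3) : C_4 (6T10) has order 36, so the splitting field has degree 36 over Q.

36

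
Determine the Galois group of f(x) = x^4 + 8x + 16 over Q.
The polynomial is an irreducible quartic over Q and its discriminant is 937984, which is not a perfect square, so the Galois group is not contained in A_4. The resolvent cubic y^3 - 64*y - 64 is irreducible over Q. An irreducible resolvent with non-square discriminant gives S_4.

S_4 (also written S4)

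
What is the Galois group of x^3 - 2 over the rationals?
3T2: S_3

The polynomial is an irreducible cubic over Q and its discriminant is -108, which is not a perfect square. For an irreducible cubic, a non-square discriminant gives Galois group S_3.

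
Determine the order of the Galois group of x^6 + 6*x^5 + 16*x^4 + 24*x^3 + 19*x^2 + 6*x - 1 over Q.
12

The degree of the splitting field over Q equals the order of the Galois group, so first determine the group. The polynomial f is an irreducible sextic over Q, so G = Gal(f/Q) is one of the 16 transitive subgroups 6T1, ..., 6T16 of S_6. The discriminant of f is 153664 = 392^2, a perfect square, so G is contained in A_6. The transitive groups of degree 6 contained in A_6 are: A_4 (6T4, order 12), S_4 (6T7, order 24), (C_3 x C_3) : C_4 (6T10, order 36), PSL(2,5) (6T12, order 60), A_6 (6T15, order 360). By Dedekind's theorem, for a prime p not dividing disc(f) the degrees of the irreducible factors of f mod p form the cycle type of an element of G. Factoring f modulo the 33 such primes p <= 149 (skipping 2, 7, which divide the discriminant), each new pattern first appears at: mod 3: f = (x^3 + 2x + 1)(x^3 + 2x + 2), pattern 3+3; mod 13: f = (x + 7)(x + 8)(x^2 + 2x + 6)(x^2 + 2x + 7), pattern 2+2+1+1. No other pattern occurs in this range, so the set of observed cycle types is {3+3, 2+2+1+1}. The candidates containing elements of all these cycle types are A_4 (6T4) of order 12, S_4 (6T7) of order 24, (C_3 x C_3) : C_4 (6T10) of order 36, PSL(2,5) (6T12) of order 60, A_6 (6T15) of order 360; the others are excluded. The observed types are precisely the cycle types that occur in A_4 (6T4) (apart from the identity). Each of the other remaining candidates has further cycle types, and by the Chebotarev density theorem the matching factorization patterns would occur for a proportion of primes equal to their share of the group: S_4 (6T7) additionally contains elements of type 4+2 (6 of its 24 elements, about 25% of primes); (C_3 x C_3) : C_4 (6T10) additionally contains elements of type 4+2, 3+1+1+1 (22 of its 36 elements, about 61% of primes); PSL(2,5) (6T12) additionally contains elements of type 5+1 (24 of its 60 elements, about 40% of primes); A_6 (6T15) additionally contains elements of type 5+1, 4+2, 3+1+1+1 (274 of its 360 elements, about 76% of primes). None of the 33 primes tested shows any such pattern (for each of these groups the chance of that is below 10^-4), which rules them out. Hence G = A_4 (6T4), of order 12. The Galois group A_4 (6T4) has order 12, so the splitting field has degree 12 over Q.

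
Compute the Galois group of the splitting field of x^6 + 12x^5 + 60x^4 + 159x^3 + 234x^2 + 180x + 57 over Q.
The polynomial f is an irreducible sextic over Q, so G = Gal(f/Q) is one of the 16 transitive subgroups 6T1, ..., 6T16 of S_6. The discriminant of f is -19683, which is not a perfect square, so G is not contained in A_6. The transitive groups of degree 6 not contained in A_6 are: C_6 (6T1, order 6), S_3 (6T2, order 6), D_6 (6T3, order 12), C_3 x S_3 (6T5, order 18), A_4 x C_2 (6T6, order 24), S_4 (6T8, order 24), S_3 x S_3 (6T9, order 36), S_4 x C_2 (6T11, order 48), (S_3 x S_3) : C_2 (6T13, order 72), PGL(2,5) (6T14, order 120), S_6 (6T16, order 720). By Dedekind's theorem, for a prime p not dividing disc(f) the degrees of the irreducible factors of f mod p form the cycle type of an element of G. Factoring f modulo the 37 such primes p <= 163 (skipping 3, which divides the discriminant), each new pattern first appears at: mod 2: f = (x^6 + x^3 + 1), pattern 6; mod 7: f = (x^3 + 6x^2 + 5x + 3)(x^3 + 6x^2 + 5x + 5), pattern 3+3; mod 17: f = (x^2 + 14)(x^2 + x + 16)(x^2 + 11x + 2), pattern 2+2+2; mod 19: f = (x)(x + 6)(x + 7)(x + 8)(x + 11)(x + 18), pattern 1+1+1+1+1+1. No other pattern occurs in this range, so the set of observed cycle types is {6, 3+3, 2+2+2, 1+1+1+1+1+1}. The candidates containing elements of all these cycle types are C_6 (6T1) of order 6, D_6 (6T3) of order 12, C_3 x S_3 (6T5) of order 18, A_4 x C_2 (6T6) of order 24, S_3 x S_3 (6T9) of order 36, S_4 x C_2 (6T11) of order 48, (S_3 x S_3) : C_2 (6T13) of order 72, PGL(2,5) (6T14) of order 120, S_6 (6T16) of order 720; the others are excluded. The observed types are precisely the cycle types that occur in C_6 (6T1). Each of the other remaining candidates has further cycle types, and by the Chebotarev density theorem the matching factorization patterns would occur for a proportion of primes equal to their share of the group: D_6 (6T3) additionally contains elements of type 2+2+1+1 (3 of its 12 elements, about 25% of primes); C_3 x S_3 (6T5) additionally contains elements of type 3+1+1+1 (4 of its 18 elements, about 22% of primes); A_4 x C_2 (6T6) additionally contains elements of type 2+2+1+1, 2+1+1+1+1 (6 of its 24 elements, about 25% of primes); S_3 x S_3 (6T9) additionally contains elements of type 3+1+1+1, 2+2+1+1 (13 of its 36 elements, about 36% of primes); S_4 x C_2 (6T11) additionally contains elements of type 4+2, 4+1+1, 2+2+1+1, 2+1+1+1+1 (24 of its 48 elements, about 50% of primes); (S_3 x S_3) : C_2 (6T13) additionally contains elements of type 4+2, 3+2+1, 3+1+1+1, 2+2+1+1, 2+1+1+1+1 (49 of its 72 elements, about 68% of primes); PGL(2,5) (6T14) additionally contains elements of type 5+1, 4+1+1, 2+2+1+1 (69 of its 120 elements, about 58% of primes); S_6 (6T16) additionally contains elements of type 5+1, 4+2, 4+1+1, 3+2+1, 3+1+1+1, 2+2+1+1, 2+1+1+1+1 (544 of its 720 elements, about 76% of primes). None of the 37 primes tested shows any such pattern (for each of these groups the chance of that is below 10^-4), which rules them out. Hence G = C_6 (6T1), of order 6.

C_6, the cyclic group of order 6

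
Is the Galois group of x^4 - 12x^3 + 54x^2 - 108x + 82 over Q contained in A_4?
Yes

The polynomial is irreducible of degree 4 over Q. Its discriminant is 256 = 16^2, a perfect square. A Galois group lies in the alternating group exactly when the discriminant is a square in Q, so the Galois group (V_4) is contained in A_4.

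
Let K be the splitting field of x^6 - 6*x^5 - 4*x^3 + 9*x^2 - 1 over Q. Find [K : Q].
24

The degree of the splitting field over Q equals the order of the Galois group, so first determine the group. The polynomial f is an irreducible sextic over Q, so G = Gal(f/Q) is one of the 16 transitive subgroups 6T1, ..., 6T16 of S_6. The discriminant of f is -6561000000, which is not a perfect square, so G is not contained in A_6. The transitive groups of degree 6 not contained in A_6 are: C_6 (6T1, order 6), S_3 (6T2, order 6), D_6 (6T3, order 12), C_3 x S_3 (6T5, order 18), A_4 x C_2 (6T6, order 24), S_4 (6T8, order 24), S_3 x S_3 (6T9, order 36), S_4 x C_2 (6T11, order 48), (S_3 x S_3) : C_2 (6T13, order 72), PGL(2,5) (6T14, order 120), S_6 (6T16, order 720). By Dedekind's theorem, for a prime p not dividing disc(f) the degrees of the irreducible factors of f mod p form the cycle type of an element of G. Factoring f modulo the 33 such primes p <= 151 (skipping 2, 3, 5, which divide the discriminant), each new pattern first appears at: mod 7: f = (x^6 + x^5 + 3x^3 + 2x^2 + 6), pattern 6; mod 13: f = (x^3 + 2x^2 + 12x + 9)(x^3 + 5x^2 + 4x + 10), pattern 3+3; mod 17: f = (x + 2)(x + 7)(x^2 + 7x + 13)(x^2 + 12x + 7), pattern 2+2+1+1; mod 19: f = (x + 1)(x + 2)(x + 3)(x + 14)(x^2 + 12x + 7), pattern 2+1+1+1+1; mod 71: f = (x^2 + 9x + 41)(x^2 + 19x + 46)(x^2 + 37x + 55), pattern 2+2+2. No other pattern occurs in this range, so the set of observed cycle types is {6, 3+3, 2+2+1+1, 2+1+1+1+1, 2+2+2}. The candidates containing elements of all these cycle types are A_4 x C_2 (6T6) of order 24, S_4 x C_2 (6T11) of order 48, (S_3 x S_3) : C_2 (6T13) of order 72, S_6 (6T16) of order 720; the others are excluded. The observed types are precisely the cycle types that occur in A_4 x C_2 (6T6) (apart from the identity). Each of the other remaining candidates has further cycle types, and by the Chebotarev density theorem the matching factorization patterns would occur for a proportion of primes equal to their share of the group: S_4 x C_2 (6T11) additionally contains elements of type 4+2, 4+1+1 (12 of its 48 elements, about 25% of primes); (S_3 x S_3) : C_2 (6T13) additionally contains elements of type 4+2, 3+2+1, 3+1+1+1 (34 of its 72 elements, about 47% of primes); S_6 (6T16) additionally contains elements of type 5+1, 4+2, 4+1+1, 3+2+1, 3+1+1+1 (484 of its 720 elements, about 67% of primes). None of the 33 primes tested shows any such pattern (for each of these groups the chance of that is below 10^-4), which rules them out. Hence G = A_4 x C_2 (6T6), of order 24. The Galois group A_4 x C_2 (6T6) has order 24, so the splitting field has degree 24 over Q.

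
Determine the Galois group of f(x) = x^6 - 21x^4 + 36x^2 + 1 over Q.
The polynomial f is an irreducible sextic over Q, so G = Gal(f/Q) is one of the 16 transitive subgroups 6T1, ..., 6T16 of S_6. The discriminant of f is -10670466498624, which is not a perfect square, so G is not contained in A_6. The transitive groups of degree 6 not contained in A_6 are: C_6 (6T1, order 6), S_3 (6T2, order 6), D_6 (6T3, order 12), C_3 x S_3 (6T5, order 18), A_4 x C_2 (6T6, order 24), S_4 (6T8, order 24), S_3 x S_3 (6T9, order 36), S_4 x C_2 (6T11, order 48), (S_3 x S_3) : C_2 (6T13, order 72), PGL(2,5) (6T14, order 120), S_6 (6T16, order 720). By Dedekind's theorem, for a prime p not dividing disc(f) the degrees of the irreducible factors of f mod p form the cycle type of an element of G. Factoring f modulo the 43 such primes p <= 199 (skipping 2, 3, 71, which divide the discriminant), each new pattern first appears at: mod 5: f = (x^3 + x^2 + 2)(x^3 + 4x^2 + 3), pattern 3+3; mod 7: f = (x^6 + x^2 + 1), pattern 6; mod 17: f = (x + 1)(x + 16)(x^2 + 3)(x^2 + 11), pattern 2+2+1+1; mod 19: f = (x + 4)(x + 5)(x + 14)(x + 15)(x^2 + 1), pattern 2+1+1+1+1; mod 197: f = (x + 56)(x + 62)(x + 85)(x + 112)(x + 135)(x + 141), pattern 1+1+1+1+1+1; mod 199: f = (x^2 + 14)(x^2 + 50)(x^2 + 114), pattern 2+2+2. No other pattern occurs in this range, so the set of observed cycle types is {3+3, 6, 2+2+1+1, 2+1+1+1+1, 1+1+1+1+1+1, 2+2+2}. The candidates containing elements of all these cycle types are A_4 x C_2 (6T6) of order 24, S_4 x C_2 (6T11) of order 48, (S_3 x S_3) : C_2 (6T13) of order 72, S_6 (6T16) of order 720; the others are excluded. The observed types are precisely the cycle types that occur in A_4 x C_2 (6T6). Each of the other remaining candidates has further cycle types, and by the Chebotarev density theorem the matching factorization patterns would occur for a proportion of primes equal to their share of the group: S_4 x C_2 (6T11) additionally contains elements of type 4+2, 4+1+1 (12 of its 48 elements, about 25% of primes); (S_3 x S_3) : C_2 (6T13) additionally contains elements of type 4+2, 3+2+1, 3+1+1+1 (34 of its 72 elements, about 47% of primes); S_6 (6T16) additionally contains elements of type 5+1, 4+2, 4+1+1, 3+2+1, 3+1+1+1 (484 of its 720 elements, about 67% of primes). None of the 43 primes tested shows any such pattern (for each of these groups the chance of that is below 10^-4), which rules them out. Hence G = A_4 x C_2 (6T6), of order 24.

A_4 x C_2 (order 24)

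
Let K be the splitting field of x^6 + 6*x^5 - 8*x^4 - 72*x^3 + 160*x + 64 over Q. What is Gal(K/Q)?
S_3

The polynomial f is an irreducible sextic over Q, so G = Gal(f/Q) is one of the 16 transitive subgroups 6T1, ..., 6T16 of S_6. The discriminant of f is 870211913777152, which is not a perfect square, so G is not contained in A_6. The transitive groups of degree 6 not contained in A_6 are: C_6 (6T1, order 6), S_3 (6T2, order 6), D_6 (6T3, order 12), C_3 x S_3 (6T5, order 18), A_4 x C_2 (6T6, order 24), S_4 (6T8, order 24), S_3 x S_3 (6T9, order 36), S_4 x C_2 (6T11, order 48), (S_3 x S_3) : C_2 (6T13, order 72), PGL(2,5) (6T14, order 120), S_6 (6T16, order 720). By Dedekind's theorem, for a prime p not dividing disc(f) the degrees of the irreducible factors of f mod p form the cycle type of an element of G. Factoring f modulo the 23 such primes p <= 97 (skipping 2, 37, which divide the discriminant), each new pattern first appears at: mod 3: f = (x^3 + x^2 + 2)(x^3 + 2x^2 + 2x + 2), pattern 3+3; mod 5: f = (x^2 + 3)(x^2 + 2x + 4)(x^2 + 4x + 2), pattern 2+2+2; mod 67: f = (x + 6)(x + 7)(x + 31)(x + 38)(x + 62)(x + 63), pattern 1+1+1+1+1+1. No other pattern occurs in this range, so the set of observed cycle types is {3+3, 2+2+2, 1+1+1+1+1+1}. The candidates containing elements of all these cycle types are C_6 (6T1) of order 6, S_3 (6T2) of order 6, D_6 (6T3) of order 12, C_3 x S_3 (6T5) of order 18, A_4 x C_2 (6T6) of order 24, S_4 (6T8) of order 24, S_3 x S_3 (6T9) of order 36, S_4 x C_2 (6T11) of order 48, (S_3 x S_3) : C_2 (6T13) of order 72, PGL(2,5) (6T14) of order 120, S_6 (6T16) of order 720; the others are excluded. The observed types are precisely the cycle types that occur in S_3 (6T2). Each of the other remaining candidates has further cycle types, and by the Chebotarev density theorem the matching factorization patterns would occur for a proportion of primes equal to their share of the group: C_6 (6T1) additionally contains elements of type 6 (2 of its 6 elements, about 33% of primes); D_6 (6T3) additionally contains elements of type 6, 2+2+1+1 (5 of its 12 elements, about 42% of primes); C_3 x S_3 (6T5) additionally contains elements of type 6, 3+1+1+1 (10 of its 18 elements, about 56% of primes); A_4 x C_2 (6T6) additionally contains elements of type 6, 2+2+1+1, 2+1+1+1+1 (14 of its 24 elements, about 58% of primes); S_4 (6T8) additionally contains elements of type 4+1+1, 2+2+1+1 (9 of its 24 elements, about 38% of primes); S_3 x S_3 (6T9) additionally contains elements of type 6, 3+1+1+1, 2+2+1+1 (25 of its 36 elements, about 69% of primes); S_4 x C_2 (6T11) additionally contains elements of type 6, 4+2, 4+1+1, 2+2+1+1, 2+1+1+1+1 (32 of its 48 elements, about 67% of primes); (S_3 x S_3) : C_2 (6T13) additionally contains elements of type 6, 4+2, 3+2+1, 3+1+1+1, 2+2+1+1, 2+1+1+1+1 (61 of its 72 elements, about 85% of primes); PGL(2,5) (6T14) additionally contains elements of type 6, 5+1, 4+1+1, 2+2+1+1 (89 of its 120 elements, about 74% of primes); S_6 (6T16) additionally contains elements of type 6, 5+1, 4+2, 4+1+1, 3+2+1, 3+1+1+1, 2+2+1+1, 2+1+1+1+1 (664 of its 720 elements, about 92% of primes). None of the 23 primes tested shows any such pattern (for each of these groups the chance of that is below 10^-4), which rules them out. Hence G = S_3 (6T2), of order 6.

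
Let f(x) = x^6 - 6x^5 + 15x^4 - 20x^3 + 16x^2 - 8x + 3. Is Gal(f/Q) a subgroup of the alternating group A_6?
No

The polynomial is irreducible of degree 6 over Q. Its discriminant is -61504, which is not a perfect square. A Galois group lies in the alternating group exactly when the discriminant is a square in Q, so the Galois group (S_4 x C_2) is not contained in A_6.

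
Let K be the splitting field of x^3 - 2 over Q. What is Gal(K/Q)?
S_3 (order 6)

The polynomial is an irreducible cubic over Q and its discriminant is -108, which is not a perfect square. For an irreducible cubic, a non-square discriminant gives Galois group S_3.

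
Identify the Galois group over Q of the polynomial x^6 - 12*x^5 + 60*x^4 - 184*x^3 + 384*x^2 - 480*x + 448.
C_3 x S_3 (also written G18)

The polynomial f is an irreducible sextic over Q, so G = Gal(f/Q) is one of the 16 transitive subgroups 6T1, ..., 6T16 of S_6. The discriminant of f is -190210142896128, which is not a perfect square, so G is not contained in A_6. The transitive groups of degree 6 not contained in A_6 are: C_6 (6T1, order 6), S_3 (6T2, order 6), D_6 (6T3, order 12), C_3 x S_3 (6T5, order 18), A_4 x C_2 (6T6, order 24), S_4 (6T8, order 24), S_3 x S_3 (6T9, order 36), S_4 x C_2 (6T11, order 48), (S_3 x S_3) : C_2 (6T13, order 72), PGL(2,5) (6T14, order 120), S_6 (6T16, order 720). By Dedekind's theorem, for a prime p not dividing disc(f) the degrees of the irreducible factors of f mod p form the cycle type of an element of G. Factoring f modulo the 33 such primes p <= 149 (skipping 2, 3, which divide the discriminant), each new pattern first appears at: mod 5: f = (x^6 + 3x^5 + x^3 + 4x^2 + 3), pattern 6; mod 7: f = (x)(x + 2)(x + 6)(x^3 + x^2 + 5x + 2), pattern 3+1+1+1; mod 17: f = (x^2 + 3x + 1)(x^2 + 4x + 16)(x^2 + 15x + 11), pattern 2+2+2; mod 19: f = (x^3 + 13x^2 + 12x + 2)(x^3 + 13x^2 + 12x + 15), pattern 3+3; mod 73: f = (x + 24)(x + 40)(x + 42)(x + 56)(x + 58)(x + 60), pattern 1+1+1+1+1+1. No other pattern occurs in this range, so the set of observed cycle types is {6, 3+1+1+1, 2+2+2, 3+3, 1+1+1+1+1+1}. The candidates containing elements of all these cycle types are C_3 x S_3 (6T5) of order 18, S_3 x S_3 (6T9) of order 36, (S_3 x S_3) : C_2 (6T13) of order 72, S_6 (6T16) of order 720; the others are excluded. The observed types are precisely the cycle types that occur in C_3 x S_3 (6T5). Each of the other remaining candidates has further cycle types, and by the Chebotarev density theorem the matching factorization patterns would occur for a proportion of primes equal to their share of the group: S_3 x S_3 (6T9) additionally contains elements of type 2+2+1+1 (9 of its 36 elements, about 25% of primes); (S_3 x S_3) : C_2 (6T13) additionally contains elements of type 4+2, 3+2+1, 2+2+1+1, 2+1+1+1+1 (45 of its 72 elements, about 62% of primes); S_6 (6T16) additionally contains elements of type 5+1, 4+2, 4+1+1, 3+2+1, 2+2+1+1, 2+1+1+1+1 (504 of its 720 elements, about 70% of primes). None of the 33 primes tested shows any such pattern (for each of these groups the chance of that is below 10^-4), which rules them out. Hence G = C_3 x S_3 (6T5), of order 18.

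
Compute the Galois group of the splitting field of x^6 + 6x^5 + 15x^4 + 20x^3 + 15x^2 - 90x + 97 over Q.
The polynomial f is an irreducible sextic over Q, so G = Gal(f/Q) is one of the 16 transitive subgroups 6T1, ..., 6T16 of S_6. The discriminant of f is -9727331052552192, which is not a perfect square, so G is not contained in A_6. The transitive groups of degree 6 not contained in A_6 are: C_6 (6T1, order 6), S_3 (6T2, order 6), D_6 (6T3, order 12), C_3 x S_3 (6T5, order 18), A_4 x C_2 (6T6, order 24), S_4 (6T8, order 24), S_3 x S_3 (6T9, order 36), S_4 x C_2 (6T11, order 48), (S_3 x S_3) : C_2 (6T13, order 72), PGL(2,5) (6T14, order 120), S_6 (6T16, order 720). By Dedekind's theorem, for a prime p not dividing disc(f) the degrees of the irreducible factors of f mod p form the cycle type of an element of G. Factoring f modulo the 27 such primes p <= 127 (skipping 2, 3, 17, 43, which divide the discriminant), each new pattern first appears at: mod 5: f = (x^6 + x^5 + 2), pattern 6; mod 7: f = (x + 3)(x^2 + 3x + 5)(x^3 + x + 6), pattern 3+2+1; mod 11: f = (x^2 + 9x + 5)(x^4 + 8x^3 + 4x^2 + 10x + 4), pattern 4+2; mod 13: f = (x + 4)(x + 7)(x^2 + 11)(x^2 + 8x + 5), pattern 2+2+1+1; mod 61: f = (x + 20)(x + 42)(x + 54)(x + 58)(x^2 + 15x + 31), pattern 2+1+1+1+1; mod 97: f = (x)(x + 74)(x + 78)(x^3 + 48x^2 + 42x + 14), pattern 3+1+1+1; mod 113: f = (x^2 + 25x + 105)(x^2 + 100x + 48)(x^2 + 107x + 33), pattern 2+2+2; mod 127: f = (x^3 + 52x^2 + 46x + 36)(x^3 + 81x^2 + 75x + 105), pattern 3+3. No other pattern occurs in this range, so the set of observed cycle types is {6, 3+2+1, 4+2, 2+2+1+1, 2+1+1+1+1, 3+1+1+1, 2+2+2, 3+3}. The candidates containing elements of all these cycle types are (S_3 x S_3) : C_2 (6T13) of order 72, S_6 (6T16) of order 720; the others are excluded. The observed types are precisely the cycle types that occur in (S_3 x S_3) : C_2 (6T13) (apart from the identity). Each of the other remaining candidates has further cycle types, and by the Chebotarev density theorem the matching factorization patterns would occur for a proportion of primes equal to their share of the group: S_6 (6T16) additionally contains elements of type 5+1, 4+1+1 (234 of its 720 elements, about 32% of primes). None of the 27 primes tested shows any such pattern (for each of these groups the chance of that is below 10^-4), which rules them out. Hence G = (S_3 x S_3) : C_2 (6T13), of order 72.

(S_3 x S_3) : C_2, the group 6T13 of order 72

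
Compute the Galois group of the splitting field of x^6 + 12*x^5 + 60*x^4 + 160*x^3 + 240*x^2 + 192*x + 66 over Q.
The polynomial f is an irreducible sextic over Q, so G = Gal(f/Q) is one of the 16 transitive subgroups 6T1, ..., 6T16 of S_6. The discriminant of f is -1492992, which is not a perfect square, so G is not contained in A_6. The transitive groups of degree 6 not contained in A_6 are: C_6 (6T1, order 6), S_3 (6T2, order 6), D_6 (6T3, order 12), C_3 x S_3 (6T5, order 18), A_4 x C_2 (6T6, order 24), S_4 (6T8, order 24), S_3 x S_3 (6T9, order 36), S_4 x C_2 (6T11, order 48), (S_3 x S_3) : C_2 (6T13, order 72), PGL(2,5) (6T14, order 120), S_6 (6T16, order 720). By Dedekind's theorem, for a prime p not dividing disc(f) the degrees of the irreducible factors of f mod p form the cycle type of an element of G. Factoring f modulo the 79 such primes p <= 419 (skipping 2, 3, which divide the discriminant), each new pattern first appears at: mod 5: f = (x^2 + x + 1)(x^2 + 2x + 3)(x^2 + 4x + 2), pattern 2+2+2; mod 7: f = (x^6 + 5x^5 + 4x^4 + 6x^3 + 2x^2 + 3x + 3), pattern 6; mod 11: f = (x)(x + 4)(x^2 + 2x + 4)(x^2 + 6x + 1), pattern 2+2+1+1; mod 19: f = (x^3 + 6x^2 + 12x + 2)(x^3 + 6x^2 + 12x + 14), pattern 3+3; mod 43: f = (x + 5)(x + 20)(x + 23)(x + 24)(x + 27)(x + 42), pattern 1+1+1+1+1+1. No other pattern occurs in this range, so the set of observed cycle types is {2+2+2, 6, 2+2+1+1, 3+3, 1+1+1+1+1+1}. The candidates containing elements of all these cycle types are D_6 (6T3) of order 12, A_4 x C_2 (6T6) of order 24, S_3 x S_3 (6T9) of order 36, S_4 x C_2 (6T11) of order 48, (S_3 x S_3) : C_2 (6T13) of order 72, PGL(2,5) (6T14) of order 120, S_6 (6T16) of order 720; the others are excluded. The observed types are precisely the cycle types that occur in D_6 (6T3). Each of the other remaining candidates has further cycle types, and by the Chebotarev density theorem the matching factorization patterns would occur for a proportion of primes equal to their share of the group: A_4 x C_2 (6T6) additionally contains elements of type 2+1+1+1+1 (3 of its 24 elements, about 12% of primes); S_3 x S_3 (6T9) additionally contains elements of type 3+1+1+1 (4 of its 36 elements, about 11% of primes); S_4 x C_2 (6T11) additionally contains elements of type 4+2, 4+1+1, 2+1+1+1+1 (15 of its 48 elements, about 31% of primes); (S_3 x S_3) : C_2 (6T13) additionally contains elements of type 4+2, 3+2+1, 3+1+1+1, 2+1+1+1+1 (40 of its 72 elements, about 56% of primes); PGL(2,5) (6T14) additionally contains elements of type 5+1, 4+1+1 (54 of its 120 elements, about 45% of primes); S_6 (6T16) additionally contains elements of type 5+1, 4+2, 4+1+1, 3+2+1, 3+1+1+1, 2+1+1+1+1 (499 of its 720 elements, about 69% of primes). None of the 79 primes tested shows any such pattern (for each of these groups the chance of that is below 10^-4), which rules them out. Hence G = D_6 (6T3), of order 12.

D_6 (order 12)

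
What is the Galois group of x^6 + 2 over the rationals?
The polynomial f is an irreducible sextic over Q, so G = Gal(f/Q) is one of the 16 transitive subgroups 6T1, ..., 6T16 of S_6. The discriminant of f is -1492992, which is not a perfect square, so G is not contained in A_6. The transitive groups of degree 6 not contained in A_6 are: C_6 (6T1, order 6), S_3 (6T2, order 6), D_6 (6T3, order 12), C_3 x S_3 (6T5, order 18), A_4 x C_2 (6T6, order 24), S_4 (6T8, order 24), S_3 x S_3 (6T9, order 36), S_4 x C_2 (6T11, order 48), (S_3 x S_3) : C_2 (6T13, order 72), PGL(2,5) (6T14, order 120), S_6 (6T16, order 720). By Dedekind's theorem, for a prime p not dividing disc(f) the degrees of the irreducible factors of f mod p form the cycle type of an element of G. Factoring f modulo the 79 such primes p <= 419 (skipping 2, 3, which divide the discriminant), each new pattern first appears at: mod 5: f = (x^2 + 3)(x^2 + 2x + 3)(x^2 + 3x + 3), pattern 2+2+2; mod 7: f = (x^6 + 2), pattern 6; mod 11: f = (x + 2)(x + 9)(x^2 + 2x + 4)(x^2 + 9x + 4), pattern 2+2+1+1; mod 19: f = (x^3 + 6)(x^3 + 13), pattern 3+3; mod 43: f = (x + 3)(x + 18)(x + 21)(x + 22)(x + 25)(x + 40), pattern 1+1+1+1+1+1. No other pattern occurs in this range, so the set of observed cycle types is {2+2+2, 6, 2+2+1+1, 3+3, 1+1+1+1+1+1}. The candidates containing elements of all these cycle types are D_6 (6T3) of order 12, A_4 x C_2 (6T6) of order 24, S_3 x S_3 (6T9) of order 36, S_4 x C_2 (6T11) of order 48, (S_3 x S_3) : C_2 (6T13) of order 72, PGL(2,5) (6T14) of order 120, S_6 (6T16) of order 720; the others are excluded. The observed types are precisely the cycle types that occur in D_6 (6T3). Each of the other remaining candidates has further cycle types, and by the Chebotarev density theorem the matching factorization patterns would occur for a proportion of primes equal to their share of the group: A_4 x C_2 (6T6) additionally contains elements of type 2+1+1+1+1 (3 of its 24 elements, about 12% of primes); S_3 x S_3 (6T9) additionally contains elements of type 3+1+1+1 (4 of its 36 elements, about 11% of primes); S_4 x C_2 (6T11) additionally contains elements of type 4+2, 4+1+1, 2+1+1+1+1 (15 of its 48 elements, about 31% of primes); (S_3 x S_3) : C_2 (6T13) additionally contains elements of type 4+2, 3+2+1, 3+1+1+1, 2+1+1+1+1 (40 of its 72 elements, about 56% of primes); PGL(2,5) (6T14) additionally contains elements of type 5+1, 4+1+1 (54 of its 120 elements, about 45% of primes); S_6 (6T16) additionally contains elements of type 5+1, 4+2, 4+1+1, 3+2+1, 3+1+1+1, 2+1+1+1+1 (499 of its 720 elements, about 69% of primes). None of the 79 primes tested shows any such pattern (for each of these groups the chance of that is below 10^-4), which rules them out. Hence G = D_6 (6T3), of order 12.

D_6 (order 12)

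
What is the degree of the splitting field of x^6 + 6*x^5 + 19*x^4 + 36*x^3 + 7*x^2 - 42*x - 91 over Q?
12

The degree of the splitting field over Q equals the order of the Galois group, so first determine the group. The polynomial f is an irreducible sextic over Q, so G = Gal(f/Q) is one of the 16 transitive subgroups 6T1, ..., 6T16 of S_6. The discriminant of f is 164995463643136 = 12845056^2, a perfect square, so G is contained in A_6. The transitive groups of degree 6 contained in A_6 are: A_4 (6T4, order 12), S_4 (6T7, order 24), (C_3 x C_3) : C_4 (6T10, order 36), PSL(2,5) (6T12, order 60), A_6 (6T15, order 360). By Dedekind's theorem, for a prime p not dividing disc(f) the degrees of the irreducible factors of f mod p form the cycle type of an element of G. Factoring f modulo the 33 such primes p <= 149 (skipping 2, 7, which divide the discriminant), each new pattern first appears at: mod 3: f = (x^3 + 2x + 1)(x^3 + 2x + 2), pattern 3+3; mod 13: f = (x)(x + 2)(x^2 + 2x + 8)(x^2 + 2x + 12), pattern 2+2+1+1. No other pattern occurs in this range, so the set of observed cycle types is {3+3, 2+2+1+1}. The candidates containing elements of all these cycle types are A_4 (6T4) of order 12, S_4 (6T7) of order 24, (C_3 x C_3) : C_4 (6T10) of order 36, PSL(2,5) (6T12) of order 60, A_6 (6T15) of order 360; the others are excluded. The observed types are precisely the cycle types that occur in A_4 (6T4) (apart from the identity). Each of the other remaining candidates has further cycle types, and by the Chebotarev density theorem the matching factorization patterns would occur for a proportion of primes equal to their share of the group: S_4 (6T7) additionally contains elements of type 4+2 (6 of its 24 elements, about 25% of primes); (C_3 x C_3) : C_4 (6T10) additionally contains elements of type 4+2, 3+1+1+1 (22 of its 36 elements, about 61% of primes); PSL(2,5) (6T12) additionally contains elements of type 5+1 (24 of its 60 elements, about 40% of primes); A_6 (6T15) additionally contains elements of type 5+1, 4+2, 3+1+1+1 (274 of its 360 elements, about 76% of primes). None of the 33 primes tested shows any such pattern (for each of these groups the chance of that is below 10^-4), which rules them out. Hence G = A_4 (6T4), of order 12. The Galois group A_4 (6T4) has order 12, so the splitting field has degree 12 over Q.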